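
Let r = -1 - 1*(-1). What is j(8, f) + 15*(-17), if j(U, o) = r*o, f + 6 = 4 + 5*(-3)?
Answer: -255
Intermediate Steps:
r = 0 (r = -1 + 1 = 0)
f = -17 (f = -6 + (4 + 5*(-3)) = -6 + (4 - 15) = -6 - 11 = -17)
j(U, o) = 0 (j(U, o) = 0*o = 0)
j(8, f) + 15*(-17) = 0 + 15*(-17) = 0 - 255 = -255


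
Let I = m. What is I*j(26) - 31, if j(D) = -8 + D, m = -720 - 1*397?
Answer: -20137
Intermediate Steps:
m = -1117 (m = -720 - 397 = -1117)
I = -1117
I*j(26) - 31 = -1117*(-8 + 26) - 31 = -1117*18 - 31 = -20106 - 31 = -20137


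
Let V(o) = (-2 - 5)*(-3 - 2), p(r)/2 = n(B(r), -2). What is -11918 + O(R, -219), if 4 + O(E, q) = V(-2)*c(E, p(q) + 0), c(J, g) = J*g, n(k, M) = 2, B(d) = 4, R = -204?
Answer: -40482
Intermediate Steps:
p(r) = 4 (p(r) = 2*2 = 4)
V(o) = 35 (V(o) = -7*(-5) = 35)
O(E, q) = -4 + 140*E (O(E, q) = -4 + 35*(E*(4 + 0)) = -4 + 35*(E*4) = -4 + 35*(4*E) = -4 + 140*E)
-11918 + O(R, -219) = -11918 + (-4 + 140*(-204)) = -11918 + (-4 - 28560) = -11918 - 28564 = -40482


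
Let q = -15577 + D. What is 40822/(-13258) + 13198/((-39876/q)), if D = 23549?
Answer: -174570134465/66084501 ≈ -2641.6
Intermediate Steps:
q = 7972 (q = -15577 + 23549 = 7972)
40822/(-13258) + 13198/((-39876/q)) = 40822/(-13258) + 13198/((-39876/7972)) = 40822*(-1/13258) + 13198/((-39876*1/7972)) = -20411/6629 + 13198/(-9969/1993) = -20411/6629 + 13198*(-1993/9969) = -20411/6629 - 26303614/9969 = -174570134465/66084501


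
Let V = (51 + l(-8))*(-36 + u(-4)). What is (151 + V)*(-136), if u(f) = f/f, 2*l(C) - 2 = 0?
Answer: 226984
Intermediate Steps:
l(C) = 1 (l(C) = 1 + (½)*0 = 1 + 0 = 1)
u(f) = 1
V = -1820 (V = (51 + 1)*(-36 + 1) = 52*(-35) = -1820)
(151 + V)*(-136) = (151 - 1820)*(-136) = -1669*(-136) = 226984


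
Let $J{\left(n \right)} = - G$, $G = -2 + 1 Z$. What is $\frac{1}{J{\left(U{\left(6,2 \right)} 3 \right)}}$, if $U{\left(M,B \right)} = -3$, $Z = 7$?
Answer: $- \frac{1}{5} \approx -0.2$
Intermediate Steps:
$G = 5$ ($G = -2 + 1 \cdot 7 = -2 + 7 = 5$)
$J{\left(n \right)} = -5$ ($J{\left(n \right)} = \left(-1\right) 5 = -5$)
$\frac{1}{J{\left(U{\left(6,2 \right)} 3 \right)}} = \frac{1}{-5} = - \frac{1}{5}$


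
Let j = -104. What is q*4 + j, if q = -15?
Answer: -164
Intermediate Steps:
q*4 + j = -15*4 - 104 = -60 - 104 = -164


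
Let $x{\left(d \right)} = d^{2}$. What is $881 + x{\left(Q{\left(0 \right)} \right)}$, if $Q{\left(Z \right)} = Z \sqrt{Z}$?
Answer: $881$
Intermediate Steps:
$Q{\left(Z \right)} = Z^{\frac{3}{2}}$
$881 + x{\left(Q{\left(0 \right)} \right)} = 881 + \left(0^{\frac{3}{2}}\right)^{2} = 881 + 0^{2} = 881 + 0 = 881$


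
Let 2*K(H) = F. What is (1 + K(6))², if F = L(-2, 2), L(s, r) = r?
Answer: 4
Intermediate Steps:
F = 2
K(H) = 1 (K(H) = (½)*2 = 1)
(1 + K(6))² = (1 + 1)² = 2² = 4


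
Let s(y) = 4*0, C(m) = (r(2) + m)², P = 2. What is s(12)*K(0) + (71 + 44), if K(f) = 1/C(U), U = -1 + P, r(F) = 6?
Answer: 115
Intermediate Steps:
U = 1 (U = -1 + 2 = 1)
C(m) = (6 + m)²
s(y) = 0
K(f) = 1/49 (K(f) = 1/((6 + 1)²) = 1/(7²) = 1/49)
s(12)*K(0) + (71 + 44) = 0*(1/49) + (71 + 44) = 0 + 115 = 115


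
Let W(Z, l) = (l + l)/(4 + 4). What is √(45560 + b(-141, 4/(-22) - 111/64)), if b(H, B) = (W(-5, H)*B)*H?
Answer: √1116252401/176 ≈ 189.83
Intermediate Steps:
W(Z, l) = l/4 (W(Z, l) = (2*l)/8 = (2*l)*(⅛) = l/4)
b(H, B) = B*H²/4 (b(H, B) = ((H/4)*B)*H = (B*H/4)*H = B*H²/4)
√(45560 + b(-141, 4/(-22) - 111/64)) = √(45560 + (¼)*(4/(-22) - 111/64)*(-141)²) = √(45560 + (¼)*(4*(-1/22) - 111*1/64)*19881) = √(45560 + (¼)*(-2/11 - 111/64)*19881) = √(45560 + (¼)*(-1349/704)*19881) = √(45560 - 26819469/2816) = √(101477491/2816) = √1116252401/176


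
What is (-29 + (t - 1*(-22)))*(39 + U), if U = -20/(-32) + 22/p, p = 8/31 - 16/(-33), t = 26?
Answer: 52621/40 ≈ 1315.5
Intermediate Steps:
p = 760/1023 (p = 8*(1/31) - 16*(-1/33) = 8/31 + 16/33 = 760/1023 ≈ 0.74291)
U = 22981/760 (U = -20/(-32) + 22/(760/1023) = -20*(-1/32) + 22*(1023/760) = 5/8 + 11253/380 = 22981/760 ≈ 30.238)
(-29 + (t - 1*(-22)))*(39 + U) = (-29 + (26 - 1*(-22)))*(39 + 22981/760) = (-29 + (26 + 22))*(52621/760) = (-29 + 48)*(52621/760) = 19*(52621/760) = 52621/40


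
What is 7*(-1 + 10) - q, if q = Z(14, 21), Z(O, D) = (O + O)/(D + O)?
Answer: 311/5 ≈ 62.200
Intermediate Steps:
Z(O, D) = 2*O/(D + O) (Z(O, D) = (2*O)/(D + O) = 2*O/(D + O))
q = 4/5 (q = 2*14/(21 + 14) = 2*14/35 = 2*14*(1/35) = 4/5 ≈ 0.80000)
7*(-1 + 10) - q = 7*(-1 + 10) - 1*4/5 = 7*9 - 4/5 = 63 - 4/5 = 311/5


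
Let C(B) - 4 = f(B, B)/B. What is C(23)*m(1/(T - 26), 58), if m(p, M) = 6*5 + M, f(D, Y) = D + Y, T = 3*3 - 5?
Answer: 528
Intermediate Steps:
T = 4 (T = 9 - 5 = 4)
C(B) = 6 (C(B) = 4 + (B + B)/B = 4 + (2*B)/B = 4 + 2 = 6)
m(p, M) = 30 + M
C(23)*m(1/(T - 26), 58) = 6*(30 + 58) = 6*88 = 528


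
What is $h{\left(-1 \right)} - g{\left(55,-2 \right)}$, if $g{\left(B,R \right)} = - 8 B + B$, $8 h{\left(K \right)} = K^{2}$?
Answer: $\frac{3081}{8} \approx 385.13$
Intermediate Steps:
$h{\left(K \right)} = \frac{K^{2}}{8}$
$g{\left(B,R \right)} = - 7 B$
$h{\left(-1 \right)} - g{\left(55,-2 \right)} = \frac{\left(-1\right)^{2}}{8} - \left(-7\right) 55 = \frac{1}{8} \cdot 1 - -385 = \frac{1}{8} + 385 = \frac{3081}{8}$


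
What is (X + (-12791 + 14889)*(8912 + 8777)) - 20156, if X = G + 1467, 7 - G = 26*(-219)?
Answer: 37098534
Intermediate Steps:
G = 5701 (G = 7 - 26*(-219) = 7 - 1*(-5694) = 7 + 5694 = 5701)
X = 7168 (X = 5701 + 1467 = 7168)
(X + (-12791 + 14889)*(8912 + 8777)) - 20156 = (7168 + (-12791 + 14889)*(8912 + 8777)) - 20156 = (7168 + 2098*17689) - 20156 = (7168 + 37111522) - 20156 = 37118690 - 20156 = 37098534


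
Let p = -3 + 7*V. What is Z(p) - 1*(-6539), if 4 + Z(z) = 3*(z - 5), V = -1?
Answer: 6490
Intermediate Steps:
p = -10 (p = -3 + 7*(-1) = -3 - 7 = -10)
Z(z) = -19 + 3*z (Z(z) = -4 + 3*(z - 5) = -4 + 3*(-5 + z) = -4 + (-15 + 3*z) = -19 + 3*z)
Z(p) - 1*(-6539) = (-19 + 3*(-10)) - 1*(-6539) = (-19 - 30) + 6539 = -49 + 6539 = 6490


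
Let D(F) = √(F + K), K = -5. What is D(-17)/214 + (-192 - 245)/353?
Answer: -437/353 + I*√22/214 ≈ -1.238 + 0.021918*I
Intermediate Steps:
D(F) = √(-5 + F) (D(F) = √(F - 5) = √(-5 + F))
D(-17)/214 + (-192 - 245)/353 = √(-5 - 17)/214 + (-192 - 245)/353 = √(-22)*(1/214) - 437*1/353 = (I*√22)*(1/214) - 437/353 = I*√22/214 - 437/353 = -437/353 + I*√22/214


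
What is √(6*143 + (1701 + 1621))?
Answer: 2*√1045 ≈ 64.653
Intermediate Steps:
√(6*143 + (1701 + 1621)) = √(858 + 3322) = √4180 = 2*√1045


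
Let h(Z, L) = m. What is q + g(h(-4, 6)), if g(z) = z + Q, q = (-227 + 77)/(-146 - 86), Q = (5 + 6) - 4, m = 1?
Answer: 1003/116 ≈ 8.6465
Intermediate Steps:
h(Z, L) = 1
Q = 7 (Q = 11 - 4 = 7)
q = 75/116 (q = -150/(-232) = -150*(-1/232) = 75/116 ≈ 0.64655)
g(z) = 7 + z (g(z) = z + 7 = 7 + z)
q + g(h(-4, 6)) = 75/116 + (7 + 1) = 75/116 + 8 = 1003/116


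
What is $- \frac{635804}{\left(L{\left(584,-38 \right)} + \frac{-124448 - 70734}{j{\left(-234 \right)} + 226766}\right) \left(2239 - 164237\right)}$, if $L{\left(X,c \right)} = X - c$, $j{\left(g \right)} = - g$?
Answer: $\frac{36081877000}{5710381629591} \approx 0.0063186$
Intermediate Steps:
$- \frac{635804}{\left(L{\left(584,-38 \right)} + \frac{-124448 - 70734}{j{\left(-234 \right)} + 226766}\right) \left(2239 - 164237\right)} = - \frac{635804}{\left(\left(584 - -38\right) + \frac{-124448 - 70734}{\left(-1\right) \left(-234\right) + 226766}\right) \left(2239 - 164237\right)} = - \frac{635804}{\left(\left(584 + 38\right) - \frac{195182}{234 + 226766}\right) \left(-161998\right)} = - \frac{635804}{\left(622 - \frac{195182}{227000}\right) \left(-161998\right)} = - \frac{635804}{\left(622 - \frac{97591}{113500}\right) \left(-161998\right)} = - \frac{635804}{\frac{70499409}{113500} \left(-161998\right)} = - \frac{635804}{- \frac{5710381629591}{56750}} = \left(-635804\right) \left(- \frac{56750}{5710381629591}\right) = \frac{36081877000}{5710381629591}$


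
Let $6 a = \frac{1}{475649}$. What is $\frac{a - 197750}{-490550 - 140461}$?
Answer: $\frac{564357538499}{1800838506834} \approx 0.31339$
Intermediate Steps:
$a = \frac{1}{2853894}$ ($a = \frac{1}{6 \cdot 475649} = \frac{1}{6} \cdot \frac{1}{475649} = \frac{1}{2853894} \approx 3.504 \cdot 10^{-7}$)
$\frac{a - 197750}{-490550 - 140461} = \frac{\frac{1}{2853894} - 197750}{-490550 - 140461} = - \frac{564357538499}{2853894 \left(-490550 - 140461\right)} = - \frac{564357538499}{2853894 \left(-631011\right)} = \left(- \frac{564357538499}{2853894}\right) \left(- \frac{1}{631011}\right) = \frac{564357538499}{1800838506834}$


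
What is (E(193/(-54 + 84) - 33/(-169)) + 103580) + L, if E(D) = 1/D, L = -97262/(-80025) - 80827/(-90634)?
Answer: 2295298988230922071/22159190496450 ≈ 1.0358e+5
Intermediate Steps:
L = 1389402253/659362350 (L = -97262*(-1/80025) - 80827*(-1/90634) = 8842/7275 + 80827/90634 = 1389402253/659362350 ≈ 2.1072)
(E(193/(-54 + 84) - 33/(-169)) + 103580) + L = (1/(193/(-54 + 84) - 33/(-169)) + 103580) + 1389402253/659362350 = (1/(193/30 - 33*(-1/169)) + 103580) + 1389402253/659362350 = (1/(193*(1/30) + 33/169) + 103580) + 1389402253/659362350 = (1/(193/30 + 33/169) + 103580) + 1389402253/659362350 = (1/(33607/5070) + 103580) + 1389402253/659362350 = (5070/33607 + 103580) + 1389402253/659362350 = 3481018130/33607 + 1389402253/659362350 = 2295298988230922071/22159190496450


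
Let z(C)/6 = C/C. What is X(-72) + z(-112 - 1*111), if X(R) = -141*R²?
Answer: -730938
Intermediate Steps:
z(C) = 6 (z(C) = 6*(C/C) = 6*1 = 6)
X(-72) + z(-112 - 1*111) = -141*(-72)² + 6 = -141*5184 + 6 = -730944 + 6 = -730938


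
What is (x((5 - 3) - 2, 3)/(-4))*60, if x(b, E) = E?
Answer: -45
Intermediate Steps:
(x((5 - 3) - 2, 3)/(-4))*60 = (3/(-4))*60 = (3*(-¼))*60 = -¾*60 = -45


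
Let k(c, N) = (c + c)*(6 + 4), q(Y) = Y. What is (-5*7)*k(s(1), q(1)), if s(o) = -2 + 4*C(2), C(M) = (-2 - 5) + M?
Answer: 15400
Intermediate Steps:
C(M) = -7 + M
s(o) = -22 (s(o) = -2 + 4*(-7 + 2) = -2 + 4*(-5) = -2 - 20 = -22)
k(c, N) = 20*c (k(c, N) = (2*c)*10 = 20*c)
(-5*7)*k(s(1), q(1)) = (-5*7)*(20*(-22)) = -35*(-440) = 15400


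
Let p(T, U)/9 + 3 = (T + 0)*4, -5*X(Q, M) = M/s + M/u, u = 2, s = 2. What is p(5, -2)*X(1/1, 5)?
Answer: -153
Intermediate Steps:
X(Q, M) = -M/5 (X(Q, M) = -(M/2 + M/2)/5 = -M/5)
p(T, U) = -27 + 36*T (p(T, U) = -27 + 9*((T + 0)*4) = -27 + 9*(T*4) = -27 + 9*(4*T) = -27 + 36*T)
p(5, -2)*X(1/1, 5) = (-27 + 36*5)*(-⅕*5) = (-27 + 180)*(-1) = 153*(-1) = -153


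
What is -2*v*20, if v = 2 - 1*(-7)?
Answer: -360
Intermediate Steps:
v = 9 (v = 2 + 7 = 9)
-2*v*20 = -2*9*20 = -18*20 = -360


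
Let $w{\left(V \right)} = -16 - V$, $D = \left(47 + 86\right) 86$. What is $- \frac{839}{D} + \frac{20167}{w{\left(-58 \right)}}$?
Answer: $\frac{8236961}{17157} \approx 480.09$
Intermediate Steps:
$D = 11438$ ($D = 133 \cdot 86 = 11438$)
$- \frac{839}{D} + \frac{20167}{w{\left(-58 \right)}} = - \frac{839}{11438} + \frac{20167}{-16 - -58} = \left(-839\right) \frac{1}{11438} + \frac{20167}{-16 + 58} = - \frac{839}{11438} + \frac{20167}{42} = - \frac{839}{11438} + 20167 \cdot \frac{1}{42} = - \frac{839}{11438} + \frac{2881}{6} = \frac{8236961}{17157}$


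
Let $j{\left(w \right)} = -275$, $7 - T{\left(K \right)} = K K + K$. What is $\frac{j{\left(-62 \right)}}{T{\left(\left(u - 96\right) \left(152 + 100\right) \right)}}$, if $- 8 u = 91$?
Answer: $\frac{1100}{2928541427} \approx 3.7561 \cdot 10^{-7}$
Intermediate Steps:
$u = - \frac{91}{8}$ ($u = \left(- \frac{1}{8}\right) 91 = - \frac{91}{8} \approx -11.375$)
$T{\left(K \right)} = 7 - K - K^{2}$ ($T{\left(K \right)} = 7 - \left(K K + K\right) = 7 - \left(K^{2} + K\right) = 7 - \left(K + K^{2}\right) = 7 - K - K^{2}$)
$\frac{j{\left(-62 \right)}}{T{\left(\left(u - 96\right) \left(152 + 100\right) \right)}} = - \frac{275}{7 - \left(- \frac{91}{8} - 96\right) \left(152 + 100\right) - \left(\left(- \frac{91}{8} - 96\right) \left(152 + 100\right)\right)^{2}} = - \frac{275}{7 - \left(- \frac{859}{8}\right) 252 - \left(\left(- \frac{859}{8}\right) 252\right)^{2}} = - \frac{275}{7 - - \frac{54117}{2} - \left(- \frac{54117}{2}\right)^{2}} = - \frac{275}{7 + \frac{54117}{2} - \frac{2928649689}{4}} = - \frac{275}{- \frac{2928541427}{4}} = \left(-275\right) \left(- \frac{4}{2928541427}\right) = \frac{1100}{2928541427}$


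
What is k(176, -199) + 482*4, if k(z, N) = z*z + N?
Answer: 32705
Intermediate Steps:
k(z, N) = N + z² (k(z, N) = z² + N = N + z²)
k(176, -199) + 482*4 = (-199 + 176²) + 482*4 = (-199 + 30976) + 1928 = 30777 + 1928 = 32705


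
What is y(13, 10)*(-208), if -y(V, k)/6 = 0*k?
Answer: 0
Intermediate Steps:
y(V, k) = 0 (y(V, k) = -0*k = -6*0 = 0)
y(13, 10)*(-208) = 0*(-208) = 0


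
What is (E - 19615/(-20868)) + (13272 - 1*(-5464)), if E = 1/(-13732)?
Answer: 671155725131/35819922 ≈ 18737.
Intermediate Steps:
E = -1/13732 ≈ -7.2823e-5
(E - 19615/(-20868)) + (13272 - 1*(-5464)) = (-1/13732 - 19615/(-20868)) + (13272 - 1*(-5464)) = (-1/13732 - 19615*(-1/20868)) + (13272 + 5464) = (-1/13732 + 19615/20868) + 18736 = 33666539/35819922 + 18736 = 671155725131/35819922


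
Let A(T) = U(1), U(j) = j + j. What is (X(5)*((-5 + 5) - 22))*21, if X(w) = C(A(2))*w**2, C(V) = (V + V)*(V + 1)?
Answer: -138600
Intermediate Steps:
U(j) = 2*j
A(T) = 2 (A(T) = 2*1 = 2)
C(V) = 2*V*(1 + V) (C(V) = (2*V)*(1 + V) = 2*V*(1 + V))
X(w) = 12*w**2 (X(w) = (2*2*(1 + 2))*w**2 = (2*2*3)*w**2 = 12*w**2)
(X(5)*((-5 + 5) - 22))*21 = ((12*5**2)*((-5 + 5) - 22))*21 = ((12*25)*(0 - 22))*21 = (300*(-22))*21 = -6600*21 = -138600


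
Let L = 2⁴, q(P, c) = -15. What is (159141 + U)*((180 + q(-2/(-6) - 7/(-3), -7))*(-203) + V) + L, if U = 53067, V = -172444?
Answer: -43701903296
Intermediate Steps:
L = 16
(159141 + U)*((180 + q(-2/(-6) - 7/(-3), -7))*(-203) + V) + L = (159141 + 53067)*((180 - 15)*(-203) - 172444) + 16 = 212208*(165*(-203) - 172444) + 16 = 212208*(-33495 - 172444) + 16 = 212208*(-205939) + 16 = -43701903312 + 16 = -43701903296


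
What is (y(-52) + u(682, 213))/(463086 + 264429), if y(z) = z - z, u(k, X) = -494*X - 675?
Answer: -35299/242505 ≈ -0.14556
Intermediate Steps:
u(k, X) = -675 - 494*X
y(z) = 0
(y(-52) + u(682, 213))/(463086 + 264429) = (0 + (-675 - 494*213))/(463086 + 264429) = (0 + (-675 - 105222))/727515 = (0 - 105897)*(1/727515) = -105897*1/727515 = -35299/242505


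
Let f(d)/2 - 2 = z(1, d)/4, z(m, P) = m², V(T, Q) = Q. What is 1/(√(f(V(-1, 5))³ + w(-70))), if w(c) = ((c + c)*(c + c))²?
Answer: 2*√6146561458/3073280729 ≈ 5.1020e-5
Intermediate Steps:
f(d) = 9/2 (f(d) = 4 + 2*(1²/4) = 4 + 2*(1*(¼)) = 4 + 2*(¼) = 4 + ½ = 9/2)
w(c) = 16*c⁴ (w(c) = ((2*c)*(2*c))² = (4*c²)² = 16*c⁴)
1/(√(f(V(-1, 5))³ + w(-70))) = 1/(√((9/2)³ + 16*(-70)⁴)) = 1/(√(729/8 + 16*24010000)) = 1/(√(729/8 + 384160000)) = 1/(√(3073280729/8)) = 1/(√6146561458/4) = 2*√6146561458/3073280729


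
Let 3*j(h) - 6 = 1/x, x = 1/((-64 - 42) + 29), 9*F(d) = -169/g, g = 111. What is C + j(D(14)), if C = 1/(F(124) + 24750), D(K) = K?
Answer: -1755477754/74175243 ≈ -23.667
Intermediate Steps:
F(d) = -169/999 (F(d) = (-169/111)/9 = (-169*1/111)/9 = (1/9)*(-169/111) = -169/999)
C = 999/24725081 (C = 1/(-169/999 + 24750) = 1/(24725081/999) = 999/24725081 ≈ 4.0404e-5)
x = -1/77 (x = 1/(-106 + 29) = 1/(-77) = -1/77 ≈ -0.012987)
j(h) = -71/3 (j(h) = 2 + 1/(3*(-1/77)) = 2 + (1/3)*(-77) = 2 - 77/3 = -71/3)
C + j(D(14)) = 999/24725081 - 71/3 = -1755477754/74175243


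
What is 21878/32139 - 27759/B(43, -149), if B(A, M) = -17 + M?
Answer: 895778249/5335074 ≈ 167.90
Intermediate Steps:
21878/32139 - 27759/B(43, -149) = 21878/32139 - 27759/(-17 - 149) = 21878*(1/32139) - 27759/(-166) = 21878/32139 - 27759*(-1/166) = 21878/32139 + 27759/166 = 895778249/5335074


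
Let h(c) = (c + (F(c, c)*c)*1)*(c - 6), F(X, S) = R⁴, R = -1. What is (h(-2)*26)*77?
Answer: 64064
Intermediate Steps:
F(X, S) = 1 (F(X, S) = (-1)⁴ = 1)
h(c) = 2*c*(-6 + c) (h(c) = (c + (1*c)*1)*(c - 6) = (c + c*1)*(-6 + c) = (c + c)*(-6 + c) = (2*c)*(-6 + c) = 2*c*(-6 + c))
(h(-2)*26)*77 = ((2*(-2)*(-6 - 2))*26)*77 = ((2*(-2)*(-8))*26)*77 = (32*26)*77 = 832*77 = 64064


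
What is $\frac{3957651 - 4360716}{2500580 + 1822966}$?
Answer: $- \frac{44785}{480394} \approx -0.093226$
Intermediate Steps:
$\frac{3957651 - 4360716}{2500580 + 1822966} = - \frac{403065}{4323546} = \left(-403065\right) \frac{1}{4323546} = - \frac{44785}{480394}$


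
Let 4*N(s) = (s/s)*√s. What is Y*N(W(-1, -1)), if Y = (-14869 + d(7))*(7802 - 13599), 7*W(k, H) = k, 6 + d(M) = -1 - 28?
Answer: 21599622*I*√7/7 ≈ 8.1639e+6*I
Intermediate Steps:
d(M) = -35 (d(M) = -6 + (-1 - 28) = -6 - 29 = -35)
W(k, H) = k/7
N(s) = √s/4 (N(s) = ((s/s)*√s)/4 = (1*√s)/4 = √s/4)
Y = 86398488 (Y = (-14869 - 35)*(7802 - 13599) = -14904*(-5797) = 86398488)
Y*N(W(-1, -1)) = 86398488*(√((⅐)*(-1))/4) = 86398488*(√(-⅐)/4) = 86398488*((I*√7/7)/4) = 86398488*(I*√7/28) = 21599622*I*√7/7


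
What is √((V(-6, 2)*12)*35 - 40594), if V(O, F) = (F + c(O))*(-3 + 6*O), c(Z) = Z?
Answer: 11*√206 ≈ 157.88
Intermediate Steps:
V(O, F) = (-3 + 6*O)*(F + O) (V(O, F) = (F + O)*(-3 + 6*O) = (-3 + 6*O)*(F + O))
√((V(-6, 2)*12)*35 - 40594) = √(((-3*2 - 3*(-6) + 6*(-6)² + 6*2*(-6))*12)*35 - 40594) = √(((-6 + 18 + 6*36 - 72)*12)*35 - 40594) = √(((-6 + 18 + 216 - 72)*12)*35 - 40594) = √((156*12)*35 - 40594) = √(1872*35 - 40594) = √(65520 - 40594) = √24926 = 11*√206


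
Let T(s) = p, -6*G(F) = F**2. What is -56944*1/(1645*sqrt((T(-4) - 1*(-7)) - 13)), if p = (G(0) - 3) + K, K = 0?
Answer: 56944*I/4935 ≈ 11.539*I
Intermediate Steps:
G(F) = -F**2/6
p = -3 (p = (-1/6*0**2 - 3) + 0 = (-1/6*0 - 3) + 0 = (0 - 3) + 0 = -3 + 0 = -3)
T(s) = -3
-56944*1/(1645*sqrt((T(-4) - 1*(-7)) - 13)) = -56944*1/(1645*sqrt((-3 - 1*(-7)) - 13)) = -56944*1/(1645*sqrt((-3 + 7) - 13)) = -56944*1/(1645*sqrt(4 - 13)) = -56944*(-I/4935) = -(-56944)*I/4935 = 56944*I/4935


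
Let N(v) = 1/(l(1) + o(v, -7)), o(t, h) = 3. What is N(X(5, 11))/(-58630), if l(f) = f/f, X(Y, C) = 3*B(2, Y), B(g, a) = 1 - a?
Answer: -1/234520 ≈ -4.2640e-6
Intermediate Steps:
X(Y, C) = 3 - 3*Y (X(Y, C) = 3*(1 - Y) = 3 - 3*Y)
l(f) = 1
N(v) = ¼ (N(v) = 1/(1 + 3) = 1/4 = ¼)
N(X(5, 11))/(-58630) = (¼)/(-58630) = (¼)*(-1/58630) = -1/234520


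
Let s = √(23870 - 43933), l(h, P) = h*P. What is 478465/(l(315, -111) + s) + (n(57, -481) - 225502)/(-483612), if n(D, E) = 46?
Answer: (-18625695545*I + 18788*√20063)/(40301*(√20063 + 34965*I)) ≈ -13.218 - 0.055434*I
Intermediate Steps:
l(h, P) = P*h
s = I*√20063 (s = √(-20063) = I*√20063 ≈ 141.64*I)
478465/(l(315, -111) + s) + (n(57, -481) - 225502)/(-483612) = 478465/(-111*315 + I*√20063) + (46 - 225502)/(-483612) = 478465/(-34965 + I*√20063) - 225456*(-1/483612) = 478465/(-34965 + I*√20063) + 18788/40301 = 18788/40301 + 478465/(-34965 + I*√20063)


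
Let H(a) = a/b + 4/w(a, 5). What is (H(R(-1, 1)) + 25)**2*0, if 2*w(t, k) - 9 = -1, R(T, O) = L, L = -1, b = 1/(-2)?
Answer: 0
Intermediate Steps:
b = -1/2 ≈ -0.50000
R(T, O) = -1
w(t, k) = 4 (w(t, k) = 9/2 + (1/2)*(-1) = 9/2 - 1/2 = 4)
H(a) = 1 - 2*a (H(a) = a/(-1/2) + 4/4 = a*(-2) + 4*(1/4) = -2*a + 1 = 1 - 2*a)
(H(R(-1, 1)) + 25)**2*0 = ((1 - 2*(-1)) + 25)**2*0 = ((1 + 2) + 25)**2*0 = (3 + 25)**2*0 = 28**2*0 = 784*0 = 0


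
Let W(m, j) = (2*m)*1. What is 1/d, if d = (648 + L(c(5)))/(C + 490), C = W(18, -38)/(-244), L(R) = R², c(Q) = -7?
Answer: 29881/42517 ≈ 0.70280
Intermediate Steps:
W(m, j) = 2*m
C = -9/61 (C = (2*18)/(-244) = 36*(-1/244) = -9/61 ≈ -0.14754)
d = 42517/29881 (d = (648 + (-7)²)/(-9/61 + 490) = (648 + 49)/(29881/61) = 697*(61/29881) = 42517/29881 ≈ 1.4229)
1/d = 1/(42517/29881) = 29881/42517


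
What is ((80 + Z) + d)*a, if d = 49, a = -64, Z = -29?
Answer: -6400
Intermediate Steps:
((80 + Z) + d)*a = ((80 - 29) + 49)*(-64) = (51 + 49)*(-64) = 100*(-64) = -6400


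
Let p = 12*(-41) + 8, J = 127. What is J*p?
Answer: -61468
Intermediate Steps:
p = -484 (p = -492 + 8 = -484)
J*p = 127*(-484) = -61468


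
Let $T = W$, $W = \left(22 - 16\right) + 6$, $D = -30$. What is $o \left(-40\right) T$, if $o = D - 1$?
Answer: $14880$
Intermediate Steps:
$o = -31$ ($o = -30 - 1 = -31$)
$W = 12$ ($W = 6 + 6 = 12$)
$T = 12$
$o \left(-40\right) T = \left(-31\right) \left(-40\right) 12 = 1240 \cdot 12 = 14880$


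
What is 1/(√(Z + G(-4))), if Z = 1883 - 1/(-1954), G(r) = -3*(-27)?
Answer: √7498781778/3837657 ≈ 0.022565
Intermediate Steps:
G(r) = 81
Z = 3679383/1954 (Z = 1883 - 1*(-1/1954) = 1883 + 1/1954 = 3679383/1954 ≈ 1883.0)
1/(√(Z + G(-4))) = 1/(√(3679383/1954 + 81)) = 1/(√(3837657/1954)) = 1/(√7498781778/1954) = √7498781778/3837657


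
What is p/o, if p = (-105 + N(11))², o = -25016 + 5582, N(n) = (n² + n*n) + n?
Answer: -10952/9717 ≈ -1.1271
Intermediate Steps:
N(n) = n + 2*n² (N(n) = (n² + n²) + n = 2*n² + n = n + 2*n²)
o = -19434
p = 21904 (p = (-105 + 11*(1 + 2*11))² = (-105 + 11*(1 + 22))² = (-105 + 11*23)² = (-105 + 253)² = 148² = 21904)
p/o = 21904/(-19434) = 21904*(-1/19434) = -10952/9717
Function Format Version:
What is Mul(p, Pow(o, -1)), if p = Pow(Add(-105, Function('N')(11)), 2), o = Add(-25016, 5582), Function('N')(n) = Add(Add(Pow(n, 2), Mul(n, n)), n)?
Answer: Rational(-10952, 9717) ≈ -1.1271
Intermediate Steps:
Function('N')(n) = Add(n, Mul(2, Pow(n, 2))) (Function('N')(n) = Add(Add(Pow(n, 2), Pow(n, 2)), n) = Add(Mul(2, Pow(n, 2)), n) = Add(n, Mul(2, Pow(n, 2))))
o = -19434
p = 21904 (p = Pow(Add(-105, Mul(11, Add(1, Mul(2, 11)))), 2) = Pow(Add(-105, Mul(11, Add(1, 22))), 2) = Pow(Add(-105, Mul(11, 23)), 2) = Pow(Add(-105, 253), 2) = Pow(148, 2) = 21904)
Mul(p, Pow(o, -1)) = Mul(21904, Pow(-19434, -1)) = Mul(21904, Rational(-1, 19434)) = Rational(-10952, 9717)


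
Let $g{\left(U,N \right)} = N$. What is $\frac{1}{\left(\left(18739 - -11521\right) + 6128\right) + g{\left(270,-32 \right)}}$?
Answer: $\frac{1}{36356} \approx 2.7506 \cdot 10^{-5}$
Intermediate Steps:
$\frac{1}{\left(\left(18739 - -11521\right) + 6128\right) + g{\left(270,-32 \right)}} = \frac{1}{\left(\left(18739 - -11521\right) + 6128\right) - 32} = \frac{1}{\left(\left(18739 + 11521\right) + 6128\right) - 32} = \frac{1}{\left(30260 + 6128\right) - 32} = \frac{1}{36388 - 32} = \frac{1}{36356}$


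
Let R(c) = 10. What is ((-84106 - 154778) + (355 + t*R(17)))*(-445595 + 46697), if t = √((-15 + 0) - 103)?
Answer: 95148741042 - 3988980*I*√118 ≈ 9.5149e+10 - 4.3331e+7*I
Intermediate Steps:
t = I*√118 (t = √(-15 - 103) = √(-118) = I*√118 ≈ 10.863*I)
((-84106 - 154778) + (355 + t*R(17)))*(-445595 + 46697) = ((-84106 - 154778) + (355 + (I*√118)*10))*(-445595 + 46697) = (-238884 + (355 + 10*I*√118))*(-398898) = (-238529 + 10*I*√118)*(-398898) = 95148741042 - 3988980*I*√118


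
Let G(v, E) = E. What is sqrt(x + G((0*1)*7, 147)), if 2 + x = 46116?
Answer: sqrt(46261) ≈ 215.08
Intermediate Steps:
x = 46114 (x = -2 + 46116 = 46114)
sqrt(x + G((0*1)*7, 147)) = sqrt(46114 + 147) = sqrt(46261)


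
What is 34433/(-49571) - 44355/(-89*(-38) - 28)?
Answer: -771403329/55420378 ≈ -13.919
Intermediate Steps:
34433/(-49571) - 44355/(-89*(-38) - 28) = 34433*(-1/49571) - 44355/(3382 - 28) = -34433/49571 - 44355/3354 = -34433/49571 - 44355*1/3354 = -34433/49571 - 14785/1118 = -771403329/55420378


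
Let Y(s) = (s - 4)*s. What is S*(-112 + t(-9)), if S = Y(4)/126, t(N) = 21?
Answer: 0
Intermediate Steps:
Y(s) = s*(-4 + s) (Y(s) = (-4 + s)*s = s*(-4 + s))
S = 0 (S = (4*(-4 + 4))/126 = (4*0)*(1/126) = 0*(1/126) = 0)
S*(-112 + t(-9)) = 0*(-112 + 21) = 0*(-91) = 0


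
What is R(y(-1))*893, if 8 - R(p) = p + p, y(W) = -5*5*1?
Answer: 51794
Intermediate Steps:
y(W) = -25 (y(W) = -25*1 = -25)
R(p) = 8 - 2*p (R(p) = 8 - (p + p) = 8 - 2*p)
R(y(-1))*893 = (8 - 2*(-25))*893 = (8 + 50)*893 = 58*893 = 51794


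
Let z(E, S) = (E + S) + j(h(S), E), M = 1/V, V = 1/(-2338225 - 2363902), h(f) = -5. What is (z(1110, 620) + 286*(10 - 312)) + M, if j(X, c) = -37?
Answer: -4786806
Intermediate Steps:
V = -1/4702127 (V = 1/(-4702127) = -1/4702127 ≈ -2.1267e-7)
M = -4702127 (M = 1/(-1/4702127) = -4702127)
z(E, S) = -37 + E + S (z(E, S) = (E + S) - 37 = -37 + E + S)
(z(1110, 620) + 286*(10 - 312)) + M = ((-37 + 1110 + 620) + 286*(10 - 312)) - 4702127 = (1693 + 286*(-302)) - 4702127 = (1693 - 86372) - 4702127 = -84679 - 4702127 = -4786806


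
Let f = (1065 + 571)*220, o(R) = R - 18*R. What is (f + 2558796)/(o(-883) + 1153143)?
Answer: 1459358/584077 ≈ 2.4986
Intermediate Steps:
o(R) = -17*R
f = 359920 (f = 1636*220 = 359920)
(f + 2558796)/(o(-883) + 1153143) = (359920 + 2558796)/(-17*(-883) + 1153143) = 2918716/(15011 + 1153143) = 2918716/1168154 = 2918716*(1/1168154) = 1459358/584077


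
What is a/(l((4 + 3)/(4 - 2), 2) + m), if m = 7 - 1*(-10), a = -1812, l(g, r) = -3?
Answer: -906/7 ≈ -129.43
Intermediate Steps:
m = 17 (m = 7 + 10 = 17)
a/(l((4 + 3)/(4 - 2), 2) + m) = -1812/(-3 + 17) = -1812/14 = -1812*1/14 = -906/7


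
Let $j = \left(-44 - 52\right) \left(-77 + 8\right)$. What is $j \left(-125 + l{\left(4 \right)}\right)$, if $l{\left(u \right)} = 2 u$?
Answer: $-775008$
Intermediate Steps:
$j = 6624$ ($j = \left(-96\right) \left(-69\right) = 6624$)
$j \left(-125 + l{\left(4 \right)}\right) = 6624 \left(-125 + 2 \cdot 4\right) = 6624 \left(-125 + 8\right) = 6624 \left(-117\right) = -775008$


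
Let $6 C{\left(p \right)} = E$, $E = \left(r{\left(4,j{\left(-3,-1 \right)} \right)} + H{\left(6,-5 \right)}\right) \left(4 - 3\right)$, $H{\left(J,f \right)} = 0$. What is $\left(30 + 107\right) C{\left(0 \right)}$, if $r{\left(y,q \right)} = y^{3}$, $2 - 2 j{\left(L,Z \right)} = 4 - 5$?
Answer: $\frac{4384}{3} \approx 1461.3$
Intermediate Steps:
$j{\left(L,Z \right)} = \frac{3}{2}$ ($j{\left(L,Z \right)} = 1 - \frac{4 - 5}{2} = 1 - - \frac{1}{2} = 1 + \frac{1}{2} = \frac{3}{2}$)
$E = 64$ ($E = \left(4^{3} + 0\right) \left(4 - 3\right) = \left(64 + 0\right) 1 = 64 \cdot 1 = 64$)
$C{\left(p \right)} = \frac{32}{3}$ ($C{\left(p \right)} = \frac{1}{6} \cdot 64 = \frac{32}{3}$)
$\left(30 + 107\right) C{\left(0 \right)} = \left(30 + 107\right) \frac{32}{3} = 137 \cdot \frac{32}{3} = \frac{4384}{3}$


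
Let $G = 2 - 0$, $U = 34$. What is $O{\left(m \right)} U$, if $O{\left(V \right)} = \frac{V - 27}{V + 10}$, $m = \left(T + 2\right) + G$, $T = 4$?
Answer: $- \frac{323}{9} \approx -35.889$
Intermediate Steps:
$G = 2$ ($G = 2 + 0 = 2$)
$m = 8$ ($m = \left(4 + 2\right) + 2 = 6 + 2 = 8$)
$O{\left(V \right)} = \frac{-27 + V}{10 + V}$
$O{\left(m \right)} U = \frac{-27 + 8}{10 + 8} \cdot 34 = \frac{1}{18} \left(-19\right) 34 = \left(- \frac{19}{18}\right) 34 = - \frac{323}{9}$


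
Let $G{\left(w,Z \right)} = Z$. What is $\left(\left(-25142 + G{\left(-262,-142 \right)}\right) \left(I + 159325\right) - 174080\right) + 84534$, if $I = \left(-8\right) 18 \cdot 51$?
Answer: $-3842777150$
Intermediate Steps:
$I = -7344$ ($I = \left(-144\right) 51 = -7344$)
$\left(\left(-25142 + G{\left(-262,-142 \right)}\right) \left(I + 159325\right) - 174080\right) + 84534 = \left(\left(-25142 - 142\right) \left(-7344 + 159325\right) - 174080\right) + 84534 = \left(\left(-25284\right) 151981 - 174080\right) + 84534 = \left(-3842687604 - 174080\right) + 84534 = -3842861684 + 84534 = -3842777150$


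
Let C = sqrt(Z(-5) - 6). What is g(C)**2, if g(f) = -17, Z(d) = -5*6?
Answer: 289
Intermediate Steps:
Z(d) = -30
C = 6*I (C = sqrt(-30 - 6) = sqrt(-36) = 6*I ≈ 6.0*I)
g(C)**2 = (-17)**2 = 289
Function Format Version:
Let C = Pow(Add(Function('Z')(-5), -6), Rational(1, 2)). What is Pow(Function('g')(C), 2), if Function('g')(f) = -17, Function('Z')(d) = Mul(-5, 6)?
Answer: 289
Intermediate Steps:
Function('Z')(d) = -30
C = Mul(6, I) (C = Pow(Add(-30, -6), Rational(1, 2)) = Pow(-36, Rational(1, 2)) = Mul(6, I) ≈ Mul(6.0000, I))
Pow(Function('g')(C), 2) = Pow(-17, 2) = 289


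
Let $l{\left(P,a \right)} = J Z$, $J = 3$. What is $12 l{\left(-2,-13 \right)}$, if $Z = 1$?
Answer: $36$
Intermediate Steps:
$l{\left(P,a \right)} = 3$ ($l{\left(P,a \right)} = 3 \cdot 1 = 3$)
$12 l{\left(-2,-13 \right)} = 12 \cdot 3 = 36$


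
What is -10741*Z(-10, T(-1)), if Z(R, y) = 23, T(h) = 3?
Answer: -247043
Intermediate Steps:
-10741*Z(-10, T(-1)) = -10741*23 = -247043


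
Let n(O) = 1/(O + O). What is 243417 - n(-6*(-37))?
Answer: 108077147/444 ≈ 2.4342e+5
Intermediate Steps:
n(O) = 1/(2*O)
243417 - n(-6*(-37)) = 243417 - 1/(2*((-6*(-37)))) = 243417 - 1/(2*222) = 243417 - 1*1/444 = 243417 - 1/444 = 108077147/444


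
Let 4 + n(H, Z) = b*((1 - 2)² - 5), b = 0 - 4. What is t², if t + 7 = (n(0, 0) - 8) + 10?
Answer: 49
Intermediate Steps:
b = -4
n(H, Z) = 12 (n(H, Z) = -4 - 4*((1 - 2)² - 5) = -4 - 4*((-1)² - 5) = -4 - 4*(1 - 5) = -4 - 4*(-4) = -4 + 16 = 12)
t = 7 (t = -7 + ((12 - 8) + 10) = -7 + (4 + 10) = -7 + 14 = 7)
t² = 7² = 49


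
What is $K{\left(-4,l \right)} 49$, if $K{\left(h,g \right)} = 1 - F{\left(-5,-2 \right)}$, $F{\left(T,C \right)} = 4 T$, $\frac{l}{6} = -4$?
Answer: $1029$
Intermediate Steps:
$l = -24$ ($l = 6 \left(-4\right) = -24$)
$K{\left(h,g \right)} = 21$ ($K{\left(h,g \right)} = 1 - 4 \left(-5\right) = 1 - -20 = 1 + 20 = 21$)
$K{\left(-4,l \right)} 49 = 21 \cdot 49 = 1029$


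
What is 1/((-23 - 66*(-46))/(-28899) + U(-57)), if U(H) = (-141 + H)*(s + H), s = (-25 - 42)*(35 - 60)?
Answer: -28899/9258202249 ≈ -3.1214e-6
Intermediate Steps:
s = 1675 (s = -67*(-25) = 1675)
U(H) = (-141 + H)*(1675 + H)
1/((-23 - 66*(-46))/(-28899) + U(-57)) = 1/((-23 - 66*(-46))/(-28899) + (-236175 + (-57)² + 1534*(-57))) = 1/((-23 + 3036)*(-1/28899) + (-236175 + 3249 - 87438)) = 1/(3013*(-1/28899) - 320364) = 1/(-3013/28899 - 320364) = 1/(-9258202249/28899) = -28899/9258202249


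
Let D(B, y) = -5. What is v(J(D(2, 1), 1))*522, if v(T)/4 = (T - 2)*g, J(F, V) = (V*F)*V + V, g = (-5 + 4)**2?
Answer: -12528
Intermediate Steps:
g = 1 (g = (-1)**2 = 1)
J(F, V) = V + F*V**2 (J(F, V) = (F*V)*V + V = F*V**2 + V = V + F*V**2)
v(T) = -8 + 4*T (v(T) = 4*((T - 2)*1) = 4*((-2 + T)*1) = 4*(-2 + T) = -8 + 4*T)
v(J(D(2, 1), 1))*522 = (-8 + 4*(1*(1 - 5*1)))*522 = (-8 + 4*(1*(1 - 5)))*522 = (-8 + 4*(1*(-4)))*522 = (-8 + 4*(-4))*522 = (-8 - 16)*522 = -24*522 = -12528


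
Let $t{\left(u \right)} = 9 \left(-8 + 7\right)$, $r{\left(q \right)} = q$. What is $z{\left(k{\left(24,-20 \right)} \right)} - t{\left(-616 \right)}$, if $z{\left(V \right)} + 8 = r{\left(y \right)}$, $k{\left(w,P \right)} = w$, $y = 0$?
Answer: $1$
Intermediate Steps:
$t{\left(u \right)} = -9$ ($t{\left(u \right)} = 9 \left(-1\right) = -9$)
$z{\left(V \right)} = -8$ ($z{\left(V \right)} = -8 + 0 = -8$)
$z{\left(k{\left(24,-20 \right)} \right)} - t{\left(-616 \right)} = -8 - -9 = -8 + 9 = 1$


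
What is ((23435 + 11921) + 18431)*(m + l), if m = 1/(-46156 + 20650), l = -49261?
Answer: -22526911180243/8502 ≈ -2.6496e+9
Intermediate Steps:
m = -1/25506 (m = 1/(-25506) = -1/25506 ≈ -3.9206e-5)
((23435 + 11921) + 18431)*(m + l) = ((23435 + 11921) + 18431)*(-1/25506 - 49261) = (35356 + 18431)*(-1256451067/25506) = 53787*(-1256451067/25506) = -22526911180243/8502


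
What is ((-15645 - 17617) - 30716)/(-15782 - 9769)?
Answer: 21326/8517 ≈ 2.5039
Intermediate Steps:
((-15645 - 17617) - 30716)/(-15782 - 9769) = (-33262 - 30716)/(-25551) = -63978*(-1/25551) = 21326/8517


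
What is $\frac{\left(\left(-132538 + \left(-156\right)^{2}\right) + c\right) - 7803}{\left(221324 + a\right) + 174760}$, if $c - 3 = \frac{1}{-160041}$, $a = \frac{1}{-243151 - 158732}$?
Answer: $- \frac{2486996157154763}{8491744847944337} \approx -0.29287$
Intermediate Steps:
$a = - \frac{1}{401883}$ ($a = \frac{1}{-401883} = - \frac{1}{401883} \approx -2.4883 \cdot 10^{-6}$)
$c = \frac{480122}{160041}$ ($c = 3 + \frac{1}{-160041} = 3 - \frac{1}{160041} = \frac{480122}{160041} \approx 3.0$)
$\frac{\left(\left(-132538 + \left(-156\right)^{2}\right) + c\right) - 7803}{\left(221324 + a\right) + 174760} = \frac{\left(\left(-132538 + \left(-156\right)^{2}\right) + \frac{480122}{160041}\right) - 7803}{\left(221324 - \frac{1}{401883}\right) + 174760} = \frac{\left(\left(-132538 + 24336\right) + \frac{480122}{160041}\right) - 7803}{\frac{88946353091}{401883} + 174760} = \frac{\left(-108202 + \frac{480122}{160041}\right) - 7803}{\frac{159179426171}{401883}} = \left(- \frac{17316276160}{160041} - 7803\right) \frac{401883}{159179426171} = \left(- \frac{18565076083}{160041}\right) \frac{401883}{159179426171} = - \frac{2486996157154763}{8491744847944337}$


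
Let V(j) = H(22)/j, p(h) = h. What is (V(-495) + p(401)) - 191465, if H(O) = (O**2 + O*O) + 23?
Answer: -94577671/495 ≈ -1.9107e+5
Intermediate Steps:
H(O) = 23 + 2*O**2 (H(O) = (O**2 + O**2) + 23 = 2*O**2 + 23 = 23 + 2*O**2)
V(j) = 991/j (V(j) = (23 + 2*22**2)/j = (23 + 2*484)/j = (23 + 968)/j = 991/j)
(V(-495) + p(401)) - 191465 = (991/(-495) + 401) - 191465 = (991*(-1/495) + 401) - 191465 = (-991/495 + 401) - 191465 = 197504/495 - 191465 = -94577671/495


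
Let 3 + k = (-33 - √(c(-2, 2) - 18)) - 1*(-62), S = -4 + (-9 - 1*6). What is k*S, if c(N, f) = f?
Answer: -494 + 76*I ≈ -494.0 + 76.0*I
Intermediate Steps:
S = -19 (S = -4 + (-9 - 6) = -4 - 15 = -19)
k = 26 - 4*I (k = -3 + ((-33 - √(2 - 18)) - 1*(-62)) = -3 + ((-33 - √(-16)) + 62) = -3 + ((-33 - 4*I) + 62) = -3 + (29 - 4*I) = 26 - 4*I ≈ 26.0 - 4.0*I)
k*S = (26 - 4*I)*(-19) = -494 + 76*I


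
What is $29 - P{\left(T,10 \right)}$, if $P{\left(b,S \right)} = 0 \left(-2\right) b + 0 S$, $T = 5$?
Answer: $29$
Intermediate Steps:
$P{\left(b,S \right)} = 0$ ($P{\left(b,S \right)} = 0 b + 0 = 0 + 0 = 0$)
$29 - P{\left(T,10 \right)} = 29 - 0 = 29 + 0 = 29$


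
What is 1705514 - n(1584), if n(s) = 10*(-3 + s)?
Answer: 1689704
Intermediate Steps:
n(s) = -30 + 10*s
1705514 - n(1584) = 1705514 - (-30 + 10*1584) = 1705514 - (-30 + 15840) = 1705514 - 1*15810 = 1705514 - 15810 = 1689704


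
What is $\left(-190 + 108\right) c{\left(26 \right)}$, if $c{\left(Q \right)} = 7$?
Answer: $-574$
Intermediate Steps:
$\left(-190 + 108\right) c{\left(26 \right)} = \left(-190 + 108\right) 7 = \left(-82\right) 7 = -574$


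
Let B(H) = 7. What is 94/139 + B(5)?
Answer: 1067/139 ≈ 7.6763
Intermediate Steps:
94/139 + B(5) = 94/139 + 7 = 1067/139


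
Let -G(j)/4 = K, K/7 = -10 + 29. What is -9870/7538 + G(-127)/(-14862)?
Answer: -35669431/28007439 ≈ -1.2736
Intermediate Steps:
K = 133 (K = 7*(-10 + 29) = 7*19 = 133)
G(j) = -532 (G(j) = -4*133 = -532)
-9870/7538 + G(-127)/(-14862) = -9870/7538 - 532/(-14862) = -9870*1/7538 - 532*(-1/14862) = -4935/3769 + 266/7431 = -35669431/28007439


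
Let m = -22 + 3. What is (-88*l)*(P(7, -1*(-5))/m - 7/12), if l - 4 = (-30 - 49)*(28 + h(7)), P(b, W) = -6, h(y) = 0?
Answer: -987712/19 ≈ -51985.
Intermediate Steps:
m = -19
l = -2208 (l = 4 + (-30 - 49)*(28 + 0) = 4 - 79*28 = 4 - 2212 = -2208)
(-88*l)*(P(7, -1*(-5))/m - 7/12) = (-88*(-2208))*(-6/(-19) - 7/12) = 194304*(-6*(-1/19) - 7*1/12) = 194304*(6/19 - 7/12) = 194304*(-61/228) = -987712/19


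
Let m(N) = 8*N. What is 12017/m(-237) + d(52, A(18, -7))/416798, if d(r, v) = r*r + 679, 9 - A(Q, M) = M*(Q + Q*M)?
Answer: -2501123699/395124504 ≈ -6.3300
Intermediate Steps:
A(Q, M) = 9 - M*(Q + M*Q) (A(Q, M) = 9 - M*(Q + Q*M) = 9 - M*(Q + M*Q))
d(r, v) = 679 + r**2 (d(r, v) = r**2 + 679 = 679 + r**2)
12017/m(-237) + d(52, A(18, -7))/416798 = 12017/((8*(-237))) + (679 + 52**2)/416798 = 12017/(-1896) + (679 + 2704)*(1/416798) = 12017*(-1/1896) + 3383*(1/416798) = -12017/1896 + 3383/416798 = -2501123699/395124504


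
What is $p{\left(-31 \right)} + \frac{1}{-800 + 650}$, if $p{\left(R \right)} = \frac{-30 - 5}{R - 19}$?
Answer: $\frac{52}{75} \approx 0.69333$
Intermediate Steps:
$p{\left(R \right)} = - \frac{35}{-19 + R}$
$p{\left(-31 \right)} + \frac{1}{-800 + 650} = - \frac{35}{-19 - 31} + \frac{1}{-800 + 650} = - \frac{35}{-50} + \frac{1}{-150} = \left(-35\right) \left(- \frac{1}{50}\right) - \frac{1}{150} = \frac{7}{10} - \frac{1}{150} = \frac{52}{75}$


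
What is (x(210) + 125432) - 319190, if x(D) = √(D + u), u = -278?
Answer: -193758 + 2*I*√17 ≈ -1.9376e+5 + 8.2462*I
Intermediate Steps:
x(D) = √(-278 + D) (x(D) = √(D - 278) = √(-278 + D))
(x(210) + 125432) - 319190 = (√(-278 + 210) + 125432) - 319190 = (√(-68) + 125432) - 319190 = (2*I*√17 + 125432) - 319190 = (125432 + 2*I*√17) - 319190 = -193758 + 2*I*√17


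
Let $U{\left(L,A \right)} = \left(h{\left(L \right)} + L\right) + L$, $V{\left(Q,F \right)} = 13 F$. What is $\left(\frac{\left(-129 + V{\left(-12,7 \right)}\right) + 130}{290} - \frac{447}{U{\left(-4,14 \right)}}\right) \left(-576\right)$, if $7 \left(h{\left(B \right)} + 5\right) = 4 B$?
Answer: $- \frac{264169152}{15515} \approx -17027.0$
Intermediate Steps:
$h{\left(B \right)} = -5 + \frac{4 B}{7}$
$U{\left(L,A \right)} = -5 + \frac{18 L}{7}$ ($U{\left(L,A \right)} = \left(\left(-5 + \frac{4 L}{7}\right) + L\right) + L = \left(-5 + \frac{11 L}{7}\right) + L = -5 + \frac{18 L}{7}$)
$\left(\frac{\left(-129 + V{\left(-12,7 \right)}\right) + 130}{290} - \frac{447}{U{\left(-4,14 \right)}}\right) \left(-576\right) = \left(\frac{\left(-129 + 13 \cdot 7\right) + 130}{290} - \frac{447}{-5 + \frac{18}{7} \left(-4\right)}\right) \left(-576\right) = \left(\left(\left(-129 + 91\right) + 130\right) \frac{1}{290} - \frac{447}{-5 - \frac{72}{7}}\right) \left(-576\right) = \left(\left(-38 + 130\right) \frac{1}{290} - \frac{447}{- \frac{107}{7}}\right) \left(-576\right) = \left(92 \cdot \frac{1}{290} - - \frac{3129}{107}\right) \left(-576\right) = \left(\frac{46}{145} + \frac{3129}{107}\right) \left(-576\right) = \frac{458627}{15515} \left(-576\right) = - \frac{264169152}{15515}$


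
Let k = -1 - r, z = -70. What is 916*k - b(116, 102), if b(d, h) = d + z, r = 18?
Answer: -17450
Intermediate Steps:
k = -19 (k = -1 - 1*18 = -1 - 18 = -19)
b(d, h) = -70 + d (b(d, h) = d - 70 = -70 + d)
916*k - b(116, 102) = 916*(-19) - (-70 + 116) = -17404 - 1*46 = -17404 - 46 = -17450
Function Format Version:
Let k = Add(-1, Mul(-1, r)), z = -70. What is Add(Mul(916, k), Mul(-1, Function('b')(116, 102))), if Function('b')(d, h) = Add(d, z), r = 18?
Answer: -17450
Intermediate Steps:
k = -19 (k = Add(-1, Mul(-1, 18)) = Add(-1, -18) = -19)
Function('b')(d, h) = Add(-70, d) (Function('b')(d, h) = Add(d, -70) = Add(-70, d))
Add(Mul(916, k), Mul(-1, Function('b')(116, 102))) = Add(Mul(916, -19), Mul(-1, Add(-70, 116))) = Add(-17404, Mul(-1, 46)) = Add(-17404, -46) = -17450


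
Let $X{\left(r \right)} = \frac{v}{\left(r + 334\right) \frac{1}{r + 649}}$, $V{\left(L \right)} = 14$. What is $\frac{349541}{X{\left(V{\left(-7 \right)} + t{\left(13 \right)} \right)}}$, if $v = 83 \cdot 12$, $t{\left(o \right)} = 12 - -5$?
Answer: $\frac{25516493}{135456} \approx 188.37$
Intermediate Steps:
$t{\left(o \right)} = 17$ ($t{\left(o \right)} = 12 + 5 = 17$)
$v = 996$
$X{\left(r \right)} = \frac{996 \left(649 + r\right)}{334 + r}$ ($X{\left(r \right)} = \frac{996}{\left(r + 334\right) \frac{1}{r + 649}} = \frac{996}{\left(334 + r\right) \frac{1}{649 + r}} = \frac{996}{\frac{1}{649 + r} \left(334 + r\right)} = 996 \frac{649 + r}{334 + r} = \frac{996 \left(649 + r\right)}{334 + r}$)
$\frac{349541}{X{\left(V{\left(-7 \right)} + t{\left(13 \right)} \right)}} = \frac{349541}{996 \frac{1}{334 + \left(14 + 17\right)} \left(649 + \left(14 + 17\right)\right)} = \frac{349541}{996 \frac{1}{334 + 31} \left(649 + 31\right)} = \frac{349541}{996 \cdot \frac{1}{365} \cdot 680} = \frac{349541}{\frac{135456}{73}} = 349541 \cdot \frac{73}{135456} = \frac{25516493}{135456}$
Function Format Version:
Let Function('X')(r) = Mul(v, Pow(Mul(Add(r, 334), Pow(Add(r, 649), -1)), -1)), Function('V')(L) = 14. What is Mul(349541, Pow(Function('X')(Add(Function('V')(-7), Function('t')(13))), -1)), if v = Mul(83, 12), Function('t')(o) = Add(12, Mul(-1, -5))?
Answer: Rational(25516493, 135456) ≈ 188.37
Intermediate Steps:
Function('t')(o) = 17 (Function('t')(o) = Add(12, 5) = 17)
v = 996
Function('X')(r) = Mul(996, Pow(Add(334, r), -1), Add(649, r)) (Function('X')(r) = Mul(996, Pow(Mul(Add(r, 334), Pow(Add(r, 649), -1)), -1)) = Mul(996, Pow(Mul(Add(334, r), Pow(Add(649, r), -1)), -1)) = Mul(996, Pow(Mul(Pow(Add(649, r), -1), Add(334, r)), -1)) = Mul(996, Mul(Pow(Add(334, r), -1), Add(649, r))) = Mul(996, Pow(Add(334, r), -1), Add(649, r)))
Mul(349541, Pow(Function('X')(Add(Function('V')(-7), Function('t')(13))), -1)) = Mul(349541, Pow(Mul(996, Pow(Add(334, Add(14, 17)), -1), Add(649, Add(14, 17))), -1)) = Mul(349541, Pow(Mul(996, Pow(Add(334, 31), -1), Add(649, 31)), -1)) = Mul(349541, Pow(Mul(996, Pow(365, -1), 680), -1)) = Mul(349541, Pow(Mul(996, Rational(1, 365), 680), -1)) = Mul(349541, Pow(Rational(135456, 73), -1)) = Mul(349541, Rational(73, 135456)) = Rational(25516493, 135456)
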